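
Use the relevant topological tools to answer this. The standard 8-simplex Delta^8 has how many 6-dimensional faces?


Delta^8 has 8+1 vertices. A 6-face is a choice of 6+1 vertices.
f_6 = C(8+1, 6+1) = C(9,7) = 36

36


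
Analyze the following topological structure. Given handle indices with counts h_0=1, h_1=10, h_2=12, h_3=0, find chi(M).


Handles of index k contribute (-1)^k to chi (same as CW cells).
chi = (1) + (-10) + (12) + (0) = 3

3


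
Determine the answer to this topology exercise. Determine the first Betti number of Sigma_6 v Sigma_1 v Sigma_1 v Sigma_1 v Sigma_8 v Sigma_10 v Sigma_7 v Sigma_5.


For a wedge X v Y: reduced H_k(X v Y) = H_k(X) + H_k(Y).
Each Sigma_g contributes b_1 = 2g.
b_1 = 12 + 2 + 2 + 2 + 16 + 20 + 14 + 10 = 78

78


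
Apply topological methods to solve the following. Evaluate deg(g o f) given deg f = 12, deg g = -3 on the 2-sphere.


Degree is multiplicative under composition: deg(g o f) = deg(g) * deg(f).
= -3 * 12 = -36

-36


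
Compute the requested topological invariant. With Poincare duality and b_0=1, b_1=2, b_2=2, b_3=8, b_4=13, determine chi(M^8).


By Poincare duality b_k = b_{8-k}, so full Betti numbers: b_0=1, b_1=2, b_2=2, b_3=8, b_4=13, b_5=8, b_6=2, b_7=2, b_8=1.
chi = sum (-1)^k b_k = -1

-1


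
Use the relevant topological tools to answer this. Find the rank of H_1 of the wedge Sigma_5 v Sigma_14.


For a wedge: H_1(A v B) = H_1(A) + H_1(B).
b_1(Sigma_5) = 10, b_1(Sigma_14) = 28.
b_1 = 10 + 28 = 38

38


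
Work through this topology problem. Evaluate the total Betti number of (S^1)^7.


b_k(T^7) = C(7,k), so the sum over k is sum_k C(7,k) = 2^7.
Total = 2^7 = 128

128


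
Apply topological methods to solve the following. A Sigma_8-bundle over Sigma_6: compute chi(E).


For a fiber bundle F -> E -> B (with CW structure): chi(E) = chi(B) * chi(F).
chi(Sigma_6) = -10, chi(Sigma_8) = -14.
chi(E) = (-10) * (-14) = 140

140


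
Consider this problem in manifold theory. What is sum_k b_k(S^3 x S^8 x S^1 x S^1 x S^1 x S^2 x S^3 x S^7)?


Total Betti number is multiplicative under products.
Each S^d (d>=1) has total Betti number 2.
There are 8 sphere factors.
Total = 2^8 = 256

256


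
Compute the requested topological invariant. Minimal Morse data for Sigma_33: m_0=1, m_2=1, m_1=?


A perfect Morse function has m_k = b_k.
For Sigma_33: b_0=1, b_1=2g=66, b_2=1.
Saddles m_1 = 2g = 66

66


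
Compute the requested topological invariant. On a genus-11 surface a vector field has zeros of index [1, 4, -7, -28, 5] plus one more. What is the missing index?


Poincare-Hopf: sum of indices = chi(M).
chi(Sigma_11) = 2 - 2*11 = -20.
Sum of known indices = -25.
x = chi - (sum known) = -20 - (-25) = 5

5


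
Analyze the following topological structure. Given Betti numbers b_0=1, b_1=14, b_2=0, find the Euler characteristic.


chi = sum_k (-1)^k b_k.
= (1) + (-14) + (0)
= -13

-13


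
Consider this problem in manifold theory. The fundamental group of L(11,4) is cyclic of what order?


pi_1(L(p,q)) = Z/pZ for any q coprime to p.
|pi_1(L(11,4))| = 11

11


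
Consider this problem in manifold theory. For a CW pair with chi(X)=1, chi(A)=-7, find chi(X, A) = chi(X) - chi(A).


Relative Euler characteristic: chi(X, A) = chi(X) - chi(A).
= 1 - (-7) = 8

8


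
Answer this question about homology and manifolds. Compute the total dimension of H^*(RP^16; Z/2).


H^k(RP^16; Z/2) = Z/2 for each 0 <= k <= 16.
Total dimension = 16 + 1 = 17

17


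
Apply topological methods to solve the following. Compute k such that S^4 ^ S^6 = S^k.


S^m ^ S^n = S^{m+n}.
k = 4 + 6 = 10

10


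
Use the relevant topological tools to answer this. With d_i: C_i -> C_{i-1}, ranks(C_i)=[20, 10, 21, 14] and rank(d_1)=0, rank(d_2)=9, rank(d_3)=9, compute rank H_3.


rank H_k = rank(ker d_k) - rank(im d_{k+1}).
rank(ker d_3) = rank(C_3) - rank(d_3) = 14 - 9 = 5.
rank(im d_{3+1}) = 0.
rank H_3 = 5 - 0 = 5

5


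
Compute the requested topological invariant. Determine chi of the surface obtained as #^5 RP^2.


For a non-orientable closed surface with k crosscaps: chi = 2 - k.
Here k = 5.
chi = 2 - 5 = -3

-3


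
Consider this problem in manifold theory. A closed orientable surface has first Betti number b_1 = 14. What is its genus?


For a closed orientable surface: b_1 = 2g.
14 = 2g
g = 14 / 2 = 7

7


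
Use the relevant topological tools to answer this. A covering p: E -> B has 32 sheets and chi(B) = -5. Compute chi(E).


For a finite covering: chi(E) = (number of sheets) * chi(B).
chi(E) = 32 * (-5) = -160

-160


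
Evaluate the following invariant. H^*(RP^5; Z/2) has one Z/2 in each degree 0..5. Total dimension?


H^k(RP^5; Z/2) = Z/2 for each 0 <= k <= 5.
Total dimension = 5 + 1 = 6

6


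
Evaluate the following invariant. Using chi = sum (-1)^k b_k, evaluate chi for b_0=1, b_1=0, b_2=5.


chi = sum_k (-1)^k b_k.
= (1) + (0) + (5)
= 6

6


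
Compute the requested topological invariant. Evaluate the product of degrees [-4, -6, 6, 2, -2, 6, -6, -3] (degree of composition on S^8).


Degree is multiplicative: deg(composition) = product of degrees.
= (-4) * (-6) * (6) * (2) * (-2) * (6) * (-6) * (-3) = -62208

-62208


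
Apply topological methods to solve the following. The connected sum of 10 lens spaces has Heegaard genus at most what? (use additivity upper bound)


Heegaard genus satisfies g(A#B) <= g(A) + g(B).
Each lens space has g = 1.
Upper bound: 10 * 1 = 10

10


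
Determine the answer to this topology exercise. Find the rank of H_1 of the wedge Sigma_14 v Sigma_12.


For a wedge: H_1(A v B) = H_1(A) + H_1(B).
b_1(Sigma_14) = 28, b_1(Sigma_12) = 24.
b_1 = 28 + 24 = 52

52


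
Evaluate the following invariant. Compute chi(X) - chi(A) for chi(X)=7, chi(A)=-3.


Relative Euler characteristic: chi(X, A) = chi(X) - chi(A).
= 7 - (-3) = 10

10


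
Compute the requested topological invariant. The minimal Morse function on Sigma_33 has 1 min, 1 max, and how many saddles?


A perfect Morse function has m_k = b_k.
For Sigma_33: b_0=1, b_1=2g=66, b_2=1.
Saddles m_1 = 2g = 66

66


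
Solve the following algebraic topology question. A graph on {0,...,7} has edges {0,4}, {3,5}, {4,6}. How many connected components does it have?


Run DFS/union-find over 8 vertices.
V = 8, E = 3.
Number of components = 5

5


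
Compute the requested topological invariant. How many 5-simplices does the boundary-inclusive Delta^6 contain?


Delta^6 has 6+1 vertices. A 5-face is a choice of 5+1 vertices.
f_5 = C(6+1, 5+1) = C(7,6) = 7

7


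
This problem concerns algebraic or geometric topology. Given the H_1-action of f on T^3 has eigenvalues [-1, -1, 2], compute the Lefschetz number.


For a torus self-map: L(f) = det(I - A) where A acts on H_1.
L(f) = (1--1) * (1--1) * (1-2) = 2 * 2 * -1 = -4

-4


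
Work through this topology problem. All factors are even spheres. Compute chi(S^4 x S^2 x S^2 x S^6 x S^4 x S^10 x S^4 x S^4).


chi is multiplicative: chi(X x Y) = chi(X) chi(Y).
Each even-dim sphere has chi = 2. There are 8 factors.
chi = 2^8 = 256

256


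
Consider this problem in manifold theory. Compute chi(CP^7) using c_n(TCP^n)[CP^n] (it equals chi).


For any closed oriented manifold, <e(TM),[M]> = chi(M).
chi(CP^7) = 7+1 = 8

8


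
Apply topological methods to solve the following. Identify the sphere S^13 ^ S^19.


S^m ^ S^n = S^{m+n}.
k = 13 + 19 = 32

32


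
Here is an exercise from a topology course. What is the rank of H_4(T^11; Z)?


By the Kunneth formula, b_k(T^n) = C(n,k).
b_4(T^11) = C(11,4).
C(11,4) = 11!/(4!*7!) = 330

330


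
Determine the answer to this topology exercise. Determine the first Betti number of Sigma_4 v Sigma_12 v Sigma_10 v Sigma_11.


For a wedge X v Y: reduced H_k(X v Y) = H_k(X) + H_k(Y).
Each Sigma_g contributes b_1 = 2g.
b_1 = 8 + 24 + 20 + 22 = 74

74


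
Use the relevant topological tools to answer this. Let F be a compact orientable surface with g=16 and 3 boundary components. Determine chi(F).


For a compact orientable surface with genus g and b boundary components: chi = 2 - 2g - b.
chi = 2 - 2*16 - 3 = 2 - 32 - 3 = -33

-33


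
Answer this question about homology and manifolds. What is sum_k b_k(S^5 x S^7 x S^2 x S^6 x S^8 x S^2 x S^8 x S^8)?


Total Betti number is multiplicative under products.
Each S^d (d>=1) has total Betti number 2.
There are 8 sphere factors.
Total = 2^8 = 256

256


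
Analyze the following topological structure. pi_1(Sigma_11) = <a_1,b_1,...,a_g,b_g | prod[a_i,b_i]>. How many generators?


Standard presentation: pi_1(Sigma_g) = <a_1,b_1,...,a_g,b_g | [a_1,b_1]...[a_g,b_g] = 1>.
Number of generators = 2g = 2*11 = 22

22


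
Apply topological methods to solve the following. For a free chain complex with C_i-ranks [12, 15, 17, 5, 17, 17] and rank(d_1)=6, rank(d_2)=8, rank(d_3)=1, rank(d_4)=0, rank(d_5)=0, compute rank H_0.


rank H_k = rank(ker d_k) - rank(im d_{k+1}).
rank(ker d_0) = rank(C_0) - rank(d_0) = 12 - 0 = 12.
rank(im d_{0+1}) = 6.
rank H_0 = 12 - 6 = 6

6


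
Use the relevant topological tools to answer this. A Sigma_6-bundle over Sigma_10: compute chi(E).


For a fiber bundle F -> E -> B (with CW structure): chi(E) = chi(B) * chi(F).
chi(Sigma_10) = -18, chi(Sigma_6) = -10.
chi(E) = (-18) * (-10) = 180

180


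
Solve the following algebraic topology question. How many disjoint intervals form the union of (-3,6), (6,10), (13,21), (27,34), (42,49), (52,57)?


Sort and merge overlapping open intervals.
Merged: (-3,6), (6,10), (13,21), (27,34), (42,49), (52,57).
Number of components = 6

6


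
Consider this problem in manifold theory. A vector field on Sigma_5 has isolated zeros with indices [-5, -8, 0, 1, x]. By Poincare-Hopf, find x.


Poincare-Hopf: sum of indices = chi(M).
chi(Sigma_5) = 2 - 2*5 = -8.
Sum of known indices = -12.
x = chi - (sum known) = -8 - (-12) = 4

4


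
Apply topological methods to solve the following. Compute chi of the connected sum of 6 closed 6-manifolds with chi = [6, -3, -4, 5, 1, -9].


For n-manifolds: chi(A#B) = chi(A) + chi(B) - chi(S^6).
chi(S^6) = 1 + (-1)^6 = 2.
chi(#) = (sum chi_i) - (6-1)*chi(S^6) = -4 - 5*2 = -14

-14


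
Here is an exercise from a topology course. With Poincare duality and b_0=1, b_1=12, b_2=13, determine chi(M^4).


By Poincare duality b_k = b_{4-k}, so full Betti numbers: b_0=1, b_1=12, b_2=13, b_3=12, b_4=1.
chi = sum (-1)^k b_k = -9

-9


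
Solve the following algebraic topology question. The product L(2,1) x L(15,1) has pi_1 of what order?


pi_1(X x Y) = pi_1(X) x pi_1(Y).
pi_1(L(2,1)) = Z/2, pi_1(L(15,1)) = Z/15.
|Z/2 x Z/15| = 2 * 15 = 30

30


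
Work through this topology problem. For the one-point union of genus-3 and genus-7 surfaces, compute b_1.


For a wedge: H_1(A v B) = H_1(A) + H_1(B).
b_1(Sigma_3) = 6, b_1(Sigma_7) = 14.
b_1 = 6 + 14 = 20

20


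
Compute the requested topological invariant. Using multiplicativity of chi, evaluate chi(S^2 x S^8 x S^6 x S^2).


chi is multiplicative: chi(X x Y) = chi(X) chi(Y).
Each even-dim sphere has chi = 2. There are 4 factors.
chi = 2^4 = 16

16


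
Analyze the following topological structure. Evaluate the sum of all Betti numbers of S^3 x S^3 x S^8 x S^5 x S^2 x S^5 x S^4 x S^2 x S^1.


Total Betti number is multiplicative under products.
Each S^d (d>=1) has total Betti number 2.
There are 9 sphere factors.
Total = 2^9 = 512

512


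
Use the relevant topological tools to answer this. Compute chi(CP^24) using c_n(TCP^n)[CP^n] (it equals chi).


For any closed oriented manifold, <e(TM),[M]> = chi(M).
chi(CP^24) = 24+1 = 25

25


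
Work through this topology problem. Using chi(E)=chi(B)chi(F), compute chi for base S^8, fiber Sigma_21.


chi(S^8) = 2 (n even), chi(Sigma_21) = 2 - 2*21 = -40.
chi(E) = 2 * (-40) = -80

-80


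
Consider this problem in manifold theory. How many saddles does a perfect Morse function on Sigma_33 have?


A perfect Morse function has m_k = b_k.
For Sigma_33: b_0=1, b_1=2g=66, b_2=1.
Saddles m_1 = 2g = 66

66


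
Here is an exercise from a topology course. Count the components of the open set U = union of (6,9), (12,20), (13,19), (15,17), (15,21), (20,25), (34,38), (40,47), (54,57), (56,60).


Sort and merge overlapping open intervals.
Merged: (6,9), (12,25), (34,38), (40,47), (54,60).
Number of components = 5

5


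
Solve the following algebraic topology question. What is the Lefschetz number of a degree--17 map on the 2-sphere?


On S^2: L(f) = tr(f_0*) + (-1)^2 tr(f_2*) = 1 + (-1)^2 * deg(f).
L(f) = 1 + (-1)^2 * -17 = 1 + -17 = -16

-16


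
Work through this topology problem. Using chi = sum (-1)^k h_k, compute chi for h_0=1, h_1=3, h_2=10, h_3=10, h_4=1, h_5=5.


Handles of index k contribute (-1)^k to chi (same as CW cells).
chi = (1) + (-3) + (10) + (-10) + (1) + (-5) = -6

-6


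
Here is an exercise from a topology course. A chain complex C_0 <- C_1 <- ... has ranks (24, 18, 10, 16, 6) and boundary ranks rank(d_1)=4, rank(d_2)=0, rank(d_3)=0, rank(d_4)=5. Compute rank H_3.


rank H_k = rank(ker d_k) - rank(im d_{k+1}).
rank(ker d_3) = rank(C_3) - rank(d_3) = 16 - 0 = 16.
rank(im d_{3+1}) = 5.
rank H_3 = 16 - 5 = 11

11


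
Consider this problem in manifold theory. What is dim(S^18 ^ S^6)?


S^m ^ S^n = S^{m+n}.
k = 18 + 6 = 24

24


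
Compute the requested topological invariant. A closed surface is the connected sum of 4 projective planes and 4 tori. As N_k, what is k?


Since a >= 1, the sum is non-orientable; each T^2 can be replaced by RP^2 # RP^2 (since T^2#RP^2 = 3RP^2).
Total crosscaps k = 4 + 2*4 = 12.
Check via chi: chi = 4*1 + 4*0 - (4+4-1)*2 = -10 = 2 - k = -10. Consistent.

12


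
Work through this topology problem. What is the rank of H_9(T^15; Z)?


By the Kunneth formula, b_k(T^n) = C(n,k).
b_9(T^15) = C(15,9).
C(15,9) = 15!/(9!*6!) = 5005

5005


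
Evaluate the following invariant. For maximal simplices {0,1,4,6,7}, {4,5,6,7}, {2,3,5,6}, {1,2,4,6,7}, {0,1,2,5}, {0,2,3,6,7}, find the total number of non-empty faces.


Each maximal simplex on m vertices has 2^m - 1 nonempty faces.
Take the union (dedupe shared faces).
Total distinct faces = 88

88


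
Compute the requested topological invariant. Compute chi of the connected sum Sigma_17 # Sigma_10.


chi(Sigma_17) = 2 - 2*17 = -32
chi(Sigma_10) = 2 - 2*10 = -18
For surfaces: chi(A#B) = chi(A) + chi(B) - 2.
chi = -32 + -18 - 2 = -52

-52


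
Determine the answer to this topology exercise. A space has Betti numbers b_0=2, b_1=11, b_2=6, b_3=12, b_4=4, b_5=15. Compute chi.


chi = sum_k (-1)^k b_k.
= (2) + (-11) + (6) + (-12) + (4) + (-15)
= -26

-26


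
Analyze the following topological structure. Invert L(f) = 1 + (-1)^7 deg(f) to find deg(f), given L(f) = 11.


L(f) = 1 + (-1)^7 deg(f) on S^7.
11 = 1 + (-1)^7 * deg(f)
(-1)^7 * deg(f) = 10
deg(f) = -10

-10


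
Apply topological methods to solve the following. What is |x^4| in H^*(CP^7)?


|x| = 2 in H^*(CP^n).
|x^4| = 4 * |x| = 4 * 2 = 8

8


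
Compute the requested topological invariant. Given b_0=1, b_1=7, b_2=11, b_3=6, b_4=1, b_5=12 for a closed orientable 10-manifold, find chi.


By Poincare duality b_k = b_{10-k}, so full Betti numbers: b_0=1, b_1=7, b_2=11, b_3=6, b_4=1, b_5=12, b_6=1, b_7=6, b_8=11, b_9=7, b_10=1.
chi = sum (-1)^k b_k = -12

-12


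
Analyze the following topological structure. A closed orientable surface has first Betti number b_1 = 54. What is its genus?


For a closed orientable surface: b_1 = 2g.
54 = 2g
g = 54 / 2 = 27

27


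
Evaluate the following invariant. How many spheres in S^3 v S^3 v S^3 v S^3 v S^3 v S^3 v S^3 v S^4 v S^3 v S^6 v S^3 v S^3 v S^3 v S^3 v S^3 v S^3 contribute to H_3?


For a wedge of spheres, H_k (k>0) is free on one generator per sphere of dimension k.
Spheres of dimension 3: count = 14.
b_3 = 14

14


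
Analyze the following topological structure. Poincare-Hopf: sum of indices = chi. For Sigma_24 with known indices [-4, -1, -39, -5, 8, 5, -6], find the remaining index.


Poincare-Hopf: sum of indices = chi(M).
chi(Sigma_24) = 2 - 2*24 = -46.
Sum of known indices = -42.
x = chi - (sum known) = -46 - (-42) = -4

-4


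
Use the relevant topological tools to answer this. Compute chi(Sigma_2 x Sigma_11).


chi(Sigma_2) = 2 - 2*2 = -2
chi(Sigma_11) = 2 - 2*11 = -20
chi(product) = (-2) * (-20) = 40

40


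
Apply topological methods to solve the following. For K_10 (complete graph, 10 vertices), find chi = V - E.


K_10: V = 10, E = C(10,2) = 45.
chi = V - E = 10 - 45 = -35

-35


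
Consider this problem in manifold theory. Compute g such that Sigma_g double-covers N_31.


chi(N_31) = 2 - 31 = -29.
Double cover: chi(Sigma_g) = 2 * chi(N_31) = 2*(-29) = -58.
2 - 2g = -58, so g = (2 - (-58))/2 = 60/2 = 30

30


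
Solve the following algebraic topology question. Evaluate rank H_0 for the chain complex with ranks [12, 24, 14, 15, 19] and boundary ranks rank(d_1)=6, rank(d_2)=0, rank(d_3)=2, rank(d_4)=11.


rank H_k = rank(ker d_k) - rank(im d_{k+1}).
rank(ker d_0) = rank(C_0) - rank(d_0) = 12 - 0 = 12.
rank(im d_{0+1}) = 6.
rank H_0 = 12 - 6 = 6

6


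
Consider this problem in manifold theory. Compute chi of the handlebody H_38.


A genus-g handlebody deformation retracts to a wedge of g circles.
chi(vee_g S^1) = 1 - g.
chi(H_38) = 1 - 38 = -37

-37


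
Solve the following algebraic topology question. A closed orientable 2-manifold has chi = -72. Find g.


chi = 2 - 2g for closed orientable surfaces.
-72 = 2 - 2g
2g = 2 - (-72) = 74
g = 37

37


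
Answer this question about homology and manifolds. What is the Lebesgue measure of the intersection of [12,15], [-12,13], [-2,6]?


Intersection = [max(a_i), min(b_i)] = [12, 6].
Since 12 > 6, the intersection is empty.
Length = 0

0


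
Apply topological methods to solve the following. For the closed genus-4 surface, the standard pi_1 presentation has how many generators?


Standard presentation: pi_1(Sigma_g) = <a_1,b_1,...,a_g,b_g | [a_1,b_1]...[a_g,b_g] = 1>.
Number of generators = 2g = 2*4 = 8

8


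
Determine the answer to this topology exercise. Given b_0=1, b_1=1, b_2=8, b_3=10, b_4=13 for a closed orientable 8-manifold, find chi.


By Poincare duality b_k = b_{8-k}, so full Betti numbers: b_0=1, b_1=1, b_2=8, b_3=10, b_4=13, b_5=10, b_6=8, b_7=1, b_8=1.
chi = sum (-1)^k b_k = 9

9


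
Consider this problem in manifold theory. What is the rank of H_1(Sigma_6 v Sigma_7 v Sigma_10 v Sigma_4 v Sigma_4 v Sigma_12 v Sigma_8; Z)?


For a wedge X v Y: reduced H_k(X v Y) = H_k(X) + H_k(Y).
Each Sigma_g contributes b_1 = 2g.
b_1 = 12 + 14 + 20 + 8 + 8 + 24 + 16 = 102

102


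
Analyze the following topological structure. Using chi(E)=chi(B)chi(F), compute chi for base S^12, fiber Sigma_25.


chi(S^12) = 2 (n even), chi(Sigma_25) = 2 - 2*25 = -48.
chi(E) = 2 * (-48) = -96

-96


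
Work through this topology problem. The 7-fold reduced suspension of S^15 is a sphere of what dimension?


Each suspension raises dimension by 1: Sigma S^n = S^{n+1}.
Sigma^7 S^15 = S^{15+7} = S^22

22


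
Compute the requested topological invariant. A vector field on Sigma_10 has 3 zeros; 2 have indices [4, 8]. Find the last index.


Poincare-Hopf: sum of indices = chi(M).
chi(Sigma_10) = 2 - 2*10 = -18.
Sum of known indices = 12.
x = chi - (sum known) = -18 - (12) = -30

-30


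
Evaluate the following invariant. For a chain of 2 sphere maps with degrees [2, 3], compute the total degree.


Degree is multiplicative: deg(composition) = product of degrees.
= (2) * (3) = 6

6


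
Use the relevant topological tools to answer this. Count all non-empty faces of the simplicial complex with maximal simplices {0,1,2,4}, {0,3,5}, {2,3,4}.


Each maximal simplex on m vertices has 2^m - 1 nonempty faces.
Take the union (dedupe shared faces).
Total distinct faces = 24

24


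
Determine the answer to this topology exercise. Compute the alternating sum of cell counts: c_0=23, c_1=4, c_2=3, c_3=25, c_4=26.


chi = sum_k (-1)^k c_k.
= (-1)^0*23 + (-1)^1*4 + (-1)^2*3 + (-1)^3*25 + (-1)^4*26
= (23) + (-4) + (3) + (-25) + (26)
= 23

23


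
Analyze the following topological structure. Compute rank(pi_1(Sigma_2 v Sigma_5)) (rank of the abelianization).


For a wedge: H_1(A v B) = H_1(A) + H_1(B).
b_1(Sigma_2) = 4, b_1(Sigma_5) = 10.
b_1 = 4 + 10 = 14

14


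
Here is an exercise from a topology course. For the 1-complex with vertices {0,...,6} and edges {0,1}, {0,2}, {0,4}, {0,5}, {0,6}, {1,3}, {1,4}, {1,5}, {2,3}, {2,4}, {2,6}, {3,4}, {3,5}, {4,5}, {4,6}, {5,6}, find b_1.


b_1 = E - V + (number of components).
E = 16, V = 7, components = 1.
b_1 = 16 - 7 + 1 = 10

10


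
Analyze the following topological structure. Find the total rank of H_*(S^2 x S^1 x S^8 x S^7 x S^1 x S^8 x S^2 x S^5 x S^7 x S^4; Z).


Total Betti number is multiplicative under products.
Each S^d (d>=1) has total Betti number 2.
There are 10 sphere factors.
Total = 2^10 = 1024

1024


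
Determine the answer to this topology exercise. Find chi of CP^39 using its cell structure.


CP^39 has one cell in each even dimension 0, 2, ..., 2*39 (39+1 cells total).
All cells are even-dimensional, so chi = number of cells.
chi = 39 + 1 = 40

40


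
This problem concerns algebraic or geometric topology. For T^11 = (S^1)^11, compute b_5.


By the Kunneth formula, b_k(T^n) = C(n,k).
b_5(T^11) = C(11,5).
C(11,5) = 11!/(5!*6!) = 462

462


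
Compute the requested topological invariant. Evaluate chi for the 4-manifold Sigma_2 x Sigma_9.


chi(Sigma_2) = 2 - 2*2 = -2
chi(Sigma_9) = 2 - 2*9 = -16
chi(product) = (-2) * (-16) = 32

32


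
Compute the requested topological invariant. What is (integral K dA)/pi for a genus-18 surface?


Gauss-Bonnet: integral K dA = 2*pi*chi(M).
chi(Sigma_18) = 2 - 2*18 = -34.
(integral K dA)/pi = 2*chi = 2*(-34) = -68

-68


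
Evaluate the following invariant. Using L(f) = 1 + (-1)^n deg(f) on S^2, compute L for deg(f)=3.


On S^2: L(f) = tr(f_0*) + (-1)^2 tr(f_2*) = 1 + (-1)^2 * deg(f).
L(f) = 1 + (-1)^2 * 3 = 1 + 3 = 4

4


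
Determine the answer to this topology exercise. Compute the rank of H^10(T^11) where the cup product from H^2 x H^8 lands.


Cup product: H^p x H^q -> H^{p+q}; here p+q = 2+8 = 10.
rank H^k(T^n) = C(n,k).
C(11,10) = 11

11


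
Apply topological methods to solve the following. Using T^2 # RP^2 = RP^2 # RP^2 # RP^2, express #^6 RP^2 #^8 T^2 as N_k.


Since a >= 1, the sum is non-orientable; each T^2 can be replaced by RP^2 # RP^2 (since T^2#RP^2 = 3RP^2).
Total crosscaps k = 6 + 2*8 = 22.
Check via chi: chi = 6*1 + 8*0 - (6+8-1)*2 = -20 = 2 - k = -20. Consistent.

22


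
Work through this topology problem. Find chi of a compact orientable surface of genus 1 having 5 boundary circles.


For a compact orientable surface with genus g and b boundary components: chi = 2 - 2g - b.
chi = 2 - 2*1 - 5 = 2 - 2 - 5 = -5

-5


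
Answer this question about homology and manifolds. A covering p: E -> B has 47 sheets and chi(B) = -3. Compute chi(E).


For a finite covering: chi(E) = (number of sheets) * chi(B).
chi(E) = 47 * (-3) = -141

-141


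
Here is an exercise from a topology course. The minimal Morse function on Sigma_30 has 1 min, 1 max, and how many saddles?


A perfect Morse function has m_k = b_k.
For Sigma_30: b_0=1, b_1=2g=60, b_2=1.
Saddles m_1 = 2g = 60

60


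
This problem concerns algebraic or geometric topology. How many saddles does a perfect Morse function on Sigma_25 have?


A perfect Morse function has m_k = b_k.
For Sigma_25: b_0=1, b_1=2g=50, b_2=1.
Saddles m_1 = 2g = 50

50


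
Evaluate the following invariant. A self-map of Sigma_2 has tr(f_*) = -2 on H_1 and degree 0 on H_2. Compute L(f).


L(f) = tr(f_0*) - tr(f_1*) + tr(f_2*).
= 1 - (-2) + (0)
= 3

3


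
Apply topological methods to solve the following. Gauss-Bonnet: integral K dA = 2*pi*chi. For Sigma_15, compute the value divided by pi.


Gauss-Bonnet: integral K dA = 2*pi*chi(M).
chi(Sigma_15) = 2 - 2*15 = -28.
(integral K dA)/pi = 2*chi = 2*(-28) = -56

-56


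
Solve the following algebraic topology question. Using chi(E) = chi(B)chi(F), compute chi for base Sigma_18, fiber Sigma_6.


For a fiber bundle F -> E -> B (with CW structure): chi(E) = chi(B) * chi(F).
chi(Sigma_18) = -34, chi(Sigma_6) = -10.
chi(E) = (-34) * (-10) = 340

340


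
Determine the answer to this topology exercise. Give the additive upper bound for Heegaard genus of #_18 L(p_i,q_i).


Heegaard genus satisfies g(A#B) <= g(A) + g(B).
Each lens space has g = 1.
Upper bound: 18 * 1 = 18

18


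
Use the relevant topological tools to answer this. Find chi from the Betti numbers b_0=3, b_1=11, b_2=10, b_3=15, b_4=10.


chi = sum_k (-1)^k b_k.
= (3) + (-11) + (10) + (-15) + (10)
= -3

-3


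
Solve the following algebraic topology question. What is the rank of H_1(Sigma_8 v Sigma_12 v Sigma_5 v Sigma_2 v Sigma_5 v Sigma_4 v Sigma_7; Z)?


For a wedge X v Y: reduced H_k(X v Y) = H_k(X) + H_k(Y).
Each Sigma_g contributes b_1 = 2g.
b_1 = 16 + 24 + 10 + 4 + 10 + 8 + 14 = 86

86


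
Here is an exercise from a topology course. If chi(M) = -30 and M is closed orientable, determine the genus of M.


chi = 2 - 2g for closed orientable surfaces.
-30 = 2 - 2g
2g = 2 - (-30) = 32
g = 16

16


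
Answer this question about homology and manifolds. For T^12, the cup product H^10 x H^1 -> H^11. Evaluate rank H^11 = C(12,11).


Cup product: H^p x H^q -> H^{p+q}; here p+q = 10+1 = 11.
rank H^k(T^n) = C(n,k).
C(12,11) = 12

12


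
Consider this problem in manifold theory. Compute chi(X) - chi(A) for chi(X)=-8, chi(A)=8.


Relative Euler characteristic: chi(X, A) = chi(X) - chi(A).
= -8 - (8) = -16

-16


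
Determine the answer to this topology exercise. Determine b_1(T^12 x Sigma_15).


pi_1(A x B) = pi_1(A) x pi_1(B); rank of abelianization = b_1.
b_1(T^12) = 12, b_1(Sigma_15) = 2*15 = 30.
b_1(product) = 12 + 30 = 42

42


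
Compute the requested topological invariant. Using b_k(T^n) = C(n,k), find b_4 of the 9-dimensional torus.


By the Kunneth formula, b_k(T^n) = C(n,k).
b_4(T^9) = C(9,4).
C(9,4) = 9!/(4!*5!) = 126

126


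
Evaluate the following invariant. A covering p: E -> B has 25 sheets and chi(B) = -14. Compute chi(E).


For a finite covering: chi(E) = (number of sheets) * chi(B).
chi(E) = 25 * (-14) = -350

-350


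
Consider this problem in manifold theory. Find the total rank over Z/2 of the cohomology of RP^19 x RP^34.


dim H^*(RP^n; Z/2) = n+1 (one Z/2 in each degree 0..n).
Total Betti number is multiplicative.
Total = (19+1) * (34+1) = 20 * 35 = 700

700


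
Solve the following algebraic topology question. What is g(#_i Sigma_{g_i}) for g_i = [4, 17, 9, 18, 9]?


Genus is additive under connected sum of orientable surfaces.
g = 4 + 17 + 9 + 18 + 9 = 57

57


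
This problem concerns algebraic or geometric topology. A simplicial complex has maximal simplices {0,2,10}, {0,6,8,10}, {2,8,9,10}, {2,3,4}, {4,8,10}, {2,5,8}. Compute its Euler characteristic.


Enumerate all faces; f-vector: f_0=9, f_1=19, f_2=12, f_3=2.
chi = sum (-1)^k f_k = 0

0


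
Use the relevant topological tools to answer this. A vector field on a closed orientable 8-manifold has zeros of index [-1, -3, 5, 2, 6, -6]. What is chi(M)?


Poincare-Hopf: chi(M) = sum of indices of zeros.
chi = (-1) + (-3) + (5) + (2) + (6) + (-6) = 3

3


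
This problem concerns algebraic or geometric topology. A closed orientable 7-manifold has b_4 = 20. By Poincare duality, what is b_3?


Poincare duality for closed orientable n-manifolds: b_k = b_{n-k}.
Here n = 7, so b_3 = b_4 = 20

20


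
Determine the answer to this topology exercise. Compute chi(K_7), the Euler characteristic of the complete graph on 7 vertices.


K_7: V = 7, E = C(7,2) = 21.
chi = V - E = 7 - 21 = -14

-14


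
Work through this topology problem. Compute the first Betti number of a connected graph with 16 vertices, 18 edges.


For a connected graph: rank(pi_1) = b_1 = E - V + 1 = 1 - chi.
chi = V - E = 16 - 18 = -2.
rank = 1 - (-2) = 18 - 16 + 1 = 3

3


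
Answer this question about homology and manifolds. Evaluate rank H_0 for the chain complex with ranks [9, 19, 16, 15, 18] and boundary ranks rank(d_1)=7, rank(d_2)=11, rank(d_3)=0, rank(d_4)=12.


rank H_k = rank(ker d_k) - rank(im d_{k+1}).
rank(ker d_0) = rank(C_0) - rank(d_0) = 9 - 0 = 9.
rank(im d_{0+1}) = 7.
rank H_0 = 9 - 7 = 2

2


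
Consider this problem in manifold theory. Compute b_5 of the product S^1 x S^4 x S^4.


Each S^d has Poincare polynomial 1 + t^d.
The product S^1 x S^4 x S^4 has Poincare polynomial prod(1+t^d_i).
Expanding: b_0=1, b_1=1, b_4=2, b_5=2, b_8=1, b_9=1.
b_5 = 2

2


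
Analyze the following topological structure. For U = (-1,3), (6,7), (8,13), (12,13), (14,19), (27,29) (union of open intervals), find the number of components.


Sort and merge overlapping open intervals.
Merged: (-1,3), (6,7), (8,13), (14,19), (27,29).
Number of components = 5

5


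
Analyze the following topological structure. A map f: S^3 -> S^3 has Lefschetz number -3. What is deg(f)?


L(f) = 1 + (-1)^3 deg(f) on S^3.
-3 = 1 + (-1)^3 * deg(f)
(-1)^3 * deg(f) = -4
deg(f) = 4

4


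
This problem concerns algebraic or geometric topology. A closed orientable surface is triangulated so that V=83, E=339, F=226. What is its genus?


chi = V - E + F = 83 - 339 + 226 = -30
For orientable closed surface: chi = 2 - 2g, so g = (2 - chi)/2.
g = (2 - (-30)) / 2 = 32 / 2 = 16

16


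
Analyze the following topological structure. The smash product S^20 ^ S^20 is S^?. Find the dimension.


S^m ^ S^n = S^{m+n}.
k = 20 + 20 = 40

40


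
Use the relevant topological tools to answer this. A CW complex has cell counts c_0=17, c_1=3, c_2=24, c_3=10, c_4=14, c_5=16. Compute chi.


chi = sum_k (-1)^k c_k.
= (-1)^0*17 + (-1)^1*3 + (-1)^2*24 + (-1)^3*10 + (-1)^4*14 + (-1)^5*16
= (17) + (-3) + (24) + (-10) + (14) + (-16)
= 26

26


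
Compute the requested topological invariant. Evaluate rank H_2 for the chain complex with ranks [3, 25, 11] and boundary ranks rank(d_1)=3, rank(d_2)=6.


rank H_k = rank(ker d_k) - rank(im d_{k+1}).
rank(ker d_2) = rank(C_2) - rank(d_2) = 11 - 6 = 5.
rank(im d_{2+1}) = 0.
rank H_2 = 5 - 0 = 5

5


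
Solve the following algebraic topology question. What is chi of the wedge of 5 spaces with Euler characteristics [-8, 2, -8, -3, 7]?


chi(A v B) = chi(A) + chi(B) - 1 (one point identified).
For 5 spaces: chi = (sum chi_i) - (5 - 1).
sum = -10; chi = -10 - 4 = -14

-14


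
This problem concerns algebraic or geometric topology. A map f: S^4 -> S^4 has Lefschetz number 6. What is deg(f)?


L(f) = 1 + (-1)^4 deg(f) on S^4.
6 = 1 + (-1)^4 * deg(f)
(-1)^4 * deg(f) = 5
deg(f) = 5

5


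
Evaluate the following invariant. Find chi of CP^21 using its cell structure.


CP^21 has one cell in each even dimension 0, 2, ..., 2*21 (21+1 cells total).
All cells are even-dimensional, so chi = number of cells.
chi = 21 + 1 = 22

22


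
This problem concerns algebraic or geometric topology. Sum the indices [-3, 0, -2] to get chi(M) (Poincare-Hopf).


Poincare-Hopf: chi(M) = sum of indices of zeros.
chi = (-3) + (0) + (-2) = -5

-5


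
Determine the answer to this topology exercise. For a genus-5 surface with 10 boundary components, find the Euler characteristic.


For a compact orientable surface with genus g and b boundary components: chi = 2 - 2g - b.
chi = 2 - 2*5 - 10 = 2 - 10 - 10 = -18

-18


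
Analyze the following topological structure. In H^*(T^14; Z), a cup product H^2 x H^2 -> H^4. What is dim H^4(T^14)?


Cup product: H^p x H^q -> H^{p+q}; here p+q = 2+2 = 4.
rank H^k(T^n) = C(n,k).
C(14,4) = 1001

1001


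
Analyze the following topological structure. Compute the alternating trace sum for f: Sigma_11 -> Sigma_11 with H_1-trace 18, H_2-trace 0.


L(f) = tr(f_0*) - tr(f_1*) + tr(f_2*).
= 1 - (18) + (0)
= -17

-17


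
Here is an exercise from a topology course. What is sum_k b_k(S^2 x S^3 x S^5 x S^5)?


Total Betti number is multiplicative under products.
Each S^d (d>=1) has total Betti number 2.
There are 4 sphere factors.
Total = 2^4 = 16

16


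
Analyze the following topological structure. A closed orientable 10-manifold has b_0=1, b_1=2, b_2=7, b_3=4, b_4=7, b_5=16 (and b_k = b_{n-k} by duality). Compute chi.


By Poincare duality b_k = b_{10-k}, so full Betti numbers: b_0=1, b_1=2, b_2=7, b_3=4, b_4=7, b_5=16, b_6=7, b_7=4, b_8=7, b_9=2, b_10=1.
chi = sum (-1)^k b_k = 2

2


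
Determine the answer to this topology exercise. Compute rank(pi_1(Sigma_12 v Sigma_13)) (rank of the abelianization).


For a wedge: H_1(A v B) = H_1(A) + H_1(B).
b_1(Sigma_12) = 24, b_1(Sigma_13) = 26.
b_1 = 24 + 26 = 50

50


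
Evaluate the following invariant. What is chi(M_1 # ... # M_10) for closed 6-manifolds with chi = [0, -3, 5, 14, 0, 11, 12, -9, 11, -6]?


For n-manifolds: chi(A#B) = chi(A) + chi(B) - chi(S^6).
chi(S^6) = 1 + (-1)^6 = 2.
chi(#) = (sum chi_i) - (10-1)*chi(S^6) = 35 - 9*2 = 17

17


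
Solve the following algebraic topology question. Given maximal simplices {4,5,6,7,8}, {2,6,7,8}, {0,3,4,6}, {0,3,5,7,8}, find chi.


Enumerate all faces; f-vector: f_0=8, f_1=24, f_2=26, f_3=12, f_4=2.
chi = sum (-1)^k f_k = 0

0


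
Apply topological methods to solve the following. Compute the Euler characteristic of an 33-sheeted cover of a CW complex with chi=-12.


For a finite covering: chi(E) = (number of sheets) * chi(B).
chi(E) = 33 * (-12) = -396

-396


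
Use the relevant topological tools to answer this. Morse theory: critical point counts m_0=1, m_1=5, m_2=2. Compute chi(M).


Morse theory: chi(M) = sum_k (-1)^k m_k where m_k = #(index-k critical points).
= (1) + (-5) + (2) = -2

-2


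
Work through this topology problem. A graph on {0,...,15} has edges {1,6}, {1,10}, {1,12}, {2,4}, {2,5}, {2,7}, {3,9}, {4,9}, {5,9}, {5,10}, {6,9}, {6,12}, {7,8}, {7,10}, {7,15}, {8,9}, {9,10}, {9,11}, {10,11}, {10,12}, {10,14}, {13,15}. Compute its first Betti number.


b_1 = E - V + (number of components).
E = 22, V = 16, components = 2.
b_1 = 22 - 16 + 2 = 8

8


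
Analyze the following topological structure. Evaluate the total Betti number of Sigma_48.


For Sigma_48: b_0 = 1, b_1 = 2g = 96, b_2 = 1.
Total = 1 + 96 + 1 = 98

98


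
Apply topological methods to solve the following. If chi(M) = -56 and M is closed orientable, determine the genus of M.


chi = 2 - 2g for closed orientable surfaces.
-56 = 2 - 2g
2g = 2 - (-56) = 58
g = 29

29


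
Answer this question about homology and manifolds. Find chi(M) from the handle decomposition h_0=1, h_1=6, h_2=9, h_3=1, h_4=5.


Handles of index k contribute (-1)^k to chi (same as CW cells).
chi = (1) + (-6) + (9) + (-1) + (5) = 8

8


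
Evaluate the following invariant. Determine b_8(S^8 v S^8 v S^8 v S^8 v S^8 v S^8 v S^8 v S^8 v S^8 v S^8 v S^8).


For a wedge of spheres, H_k (k>0) is free on one generator per sphere of dimension k.
Spheres of dimension 8: count = 11.
b_8 = 11

11


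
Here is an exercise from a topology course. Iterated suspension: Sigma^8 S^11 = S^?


Each suspension raises dimension by 1: Sigma S^n = S^{n+1}.
Sigma^8 S^11 = S^{11+8} = S^19

19


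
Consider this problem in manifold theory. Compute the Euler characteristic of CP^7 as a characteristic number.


For any closed oriented manifold, <e(TM),[M]> = chi(M).
chi(CP^7) = 7+1 = 8

8


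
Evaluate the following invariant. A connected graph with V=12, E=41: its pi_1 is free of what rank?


For a connected graph: rank(pi_1) = b_1 = E - V + 1 = 1 - chi.
chi = V - E = 12 - 41 = -29.
rank = 1 - (-29) = 41 - 12 + 1 = 30

30


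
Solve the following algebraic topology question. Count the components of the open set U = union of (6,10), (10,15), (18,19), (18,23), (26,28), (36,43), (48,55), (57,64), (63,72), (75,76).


Sort and merge overlapping open intervals.
Merged: (6,10), (10,15), (18,23), (26,28), (36,43), (48,55), (57,72), (75,76).
Number of components = 8

8


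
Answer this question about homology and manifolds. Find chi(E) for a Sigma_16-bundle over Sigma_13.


For a fiber bundle F -> E -> B (with CW structure): chi(E) = chi(B) * chi(F).
chi(Sigma_13) = -24, chi(Sigma_16) = -30.
chi(E) = (-24) * (-30) = 720

720


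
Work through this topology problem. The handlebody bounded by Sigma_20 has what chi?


A genus-g handlebody deformation retracts to a wedge of g circles.
chi(vee_g S^1) = 1 - g.
chi(H_20) = 1 - 20 = -19

-19


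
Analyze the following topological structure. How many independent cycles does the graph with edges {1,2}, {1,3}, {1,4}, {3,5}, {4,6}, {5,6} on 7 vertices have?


b_1 = E - V + (number of components).
E = 6, V = 7, components = 2.
b_1 = 6 - 7 + 2 = 1

1


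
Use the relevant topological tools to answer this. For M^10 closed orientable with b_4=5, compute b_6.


Poincare duality for closed orientable n-manifolds: b_k = b_{n-k}.
Here n = 10, so b_6 = b_4 = 5

5


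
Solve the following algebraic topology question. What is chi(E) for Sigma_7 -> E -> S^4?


chi(S^4) = 2 (n even), chi(Sigma_7) = 2 - 2*7 = -12.
chi(E) = 2 * (-12) = -24

-24


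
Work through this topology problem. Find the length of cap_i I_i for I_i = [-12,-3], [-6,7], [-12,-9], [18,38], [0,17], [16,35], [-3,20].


Intersection = [max(a_i), min(b_i)] = [18, -9].
Since 18 > -9, the intersection is empty.
Length = 0

0


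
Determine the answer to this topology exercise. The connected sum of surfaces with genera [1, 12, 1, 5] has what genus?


Genus is additive under connected sum of orientable surfaces.
g = 1 + 12 + 1 + 5 = 19

19


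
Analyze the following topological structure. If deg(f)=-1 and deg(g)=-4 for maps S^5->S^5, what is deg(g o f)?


Degree is multiplicative under composition: deg(g o f) = deg(g) * deg(f).
= -4 * -1 = 4

4


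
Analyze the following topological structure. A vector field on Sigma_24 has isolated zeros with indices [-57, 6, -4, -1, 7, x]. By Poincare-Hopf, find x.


Poincare-Hopf: sum of indices = chi(M).
chi(Sigma_24) = 2 - 2*24 = -46.
Sum of known indices = -49.
x = chi - (sum known) = -46 - (-49) = 3

3


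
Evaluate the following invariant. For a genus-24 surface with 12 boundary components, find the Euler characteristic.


For a compact orientable surface with genus g and b boundary components: chi = 2 - 2g - b.
chi = 2 - 2*24 - 12 = 2 - 48 - 12 = -58

-58


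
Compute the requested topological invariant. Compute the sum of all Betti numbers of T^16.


b_k(T^16) = C(16,k), so the sum over k is sum_k C(16,k) = 2^16.
Total = 2^16 = 65536

65536


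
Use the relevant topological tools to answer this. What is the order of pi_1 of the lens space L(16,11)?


pi_1(L(p,q)) = Z/pZ for any q coprime to p.
|pi_1(L(16,11))| = 16

16


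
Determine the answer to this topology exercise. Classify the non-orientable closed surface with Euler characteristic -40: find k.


chi = 2 - k for closed non-orientable surfaces with k crosscaps.
-40 = 2 - k
k = 2 - (-40) = 42

42


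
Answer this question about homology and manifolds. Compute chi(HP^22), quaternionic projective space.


HP^22 has one cell in each dimension 0, 4, ..., 4*22 (22+1 cells, all even-dim).
chi = 22 + 1 = 23

23


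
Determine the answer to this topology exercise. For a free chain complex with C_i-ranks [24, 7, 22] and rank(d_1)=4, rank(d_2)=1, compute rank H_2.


rank H_k = rank(ker d_k) - rank(im d_{k+1}).
rank(ker d_2) = rank(C_2) - rank(d_2) = 22 - 1 = 21.
rank(im d_{2+1}) = 0.
rank H_2 = 21 - 0 = 21

21
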